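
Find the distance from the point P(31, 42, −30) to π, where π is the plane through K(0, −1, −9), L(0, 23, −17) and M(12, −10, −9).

KL = (0, 24, −8) and KM = (12, −9, 0), so a normal is n = KL × KM = (−72, −96, −288).
Then n·(31, 42, −30) − 2688 = −312.
|n| = √(5184 + 9216 + 82944) = 312, so the distance is |-312|/312 = 1.

1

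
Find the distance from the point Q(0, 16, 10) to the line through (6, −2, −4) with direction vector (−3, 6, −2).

6√10

Direction vector d = (−3, 6, −2).
AP = (−6, 18, 14), and AP × d = (−120, −54, 18).
|AP × d|² = 17640 and |d|² = 49, so the distance is √(17640/49) = √360 = 6√10.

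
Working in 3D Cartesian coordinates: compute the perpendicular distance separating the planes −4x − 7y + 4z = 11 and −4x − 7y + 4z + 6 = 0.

Both planes have normal n = (−4, −7, 4), |n| = 9. Any point on the first plane is at distance |(-6) − 11|/|n| = 17/9 from the second.

17/9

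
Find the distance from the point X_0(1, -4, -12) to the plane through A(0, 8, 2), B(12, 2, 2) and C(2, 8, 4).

AB = (12, -6, 0) and AC = (2, 0, 2), so a normal is n = AB × AC = (-12, -24, 12).
n = (-12, -24, 12); n·P − (-168) = 108; |n| = 12√6; distance = 108/(12√6) = 9/√6.

3√6/2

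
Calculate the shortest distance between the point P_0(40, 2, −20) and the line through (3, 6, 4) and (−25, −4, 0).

A direction vector is d = (−28, −10, −4).
AP = (37, −4, −24); AP·d = -900, |AP|² = 1961, |d|² = 900.
distance² = |AP|² − (AP·d)²/|d|² = 1961 − 810000/900 = 1061, so the distance is √1061.

√1061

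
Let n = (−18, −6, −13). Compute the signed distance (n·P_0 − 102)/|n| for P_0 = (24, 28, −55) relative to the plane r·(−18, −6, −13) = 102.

13/23

n·P_0 − 102 = 13.
|n| = 23, so the signed distance is 13/23.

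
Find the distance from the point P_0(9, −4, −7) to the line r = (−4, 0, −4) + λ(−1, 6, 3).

2√37

Direction vector d = (−1, 6, 3).
AP = (13, −4, −3), and AP × d = (6, −36, 74).
|AP × d|² = 6808 and |d|² = 46, so the distance is √(6808/46) = √148 = 2√37.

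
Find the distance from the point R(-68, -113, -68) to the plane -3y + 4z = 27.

8

d = |(-3)·(-113) + 4·(-68) − 27| / √(0 + 9 + 16) = |40| / 5 = 8.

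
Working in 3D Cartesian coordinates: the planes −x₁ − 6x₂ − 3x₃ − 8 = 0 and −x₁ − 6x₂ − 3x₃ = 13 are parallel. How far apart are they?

5/√46

With common normal n = (−1, −6, −3) (|n| = √46), the distance is |8 − 13|/|n| = 5/√46 = 5√46/46.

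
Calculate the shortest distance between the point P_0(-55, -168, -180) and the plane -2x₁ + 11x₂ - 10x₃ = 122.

4

Normal vector n = (-2, 11, -10), and n·(-55, -168, -180) - 122 = -60.
|n| = √(4 + 121 + 100) = 15, so the distance is |-60|/15 = 4.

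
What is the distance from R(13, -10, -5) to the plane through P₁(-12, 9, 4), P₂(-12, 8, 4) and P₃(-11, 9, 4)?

P₁P₂ = (0, -1, 0) and P₁P₃ = (1, 0, 0), so a normal is n = P₁P₂ × P₁P₃ = (0, 0, 1).
Then n·(13, -10, -5) - 4 = -9.
|n| = √(0 + 0 + 1) = 1, so the distance is |-9|/1 = 9.

9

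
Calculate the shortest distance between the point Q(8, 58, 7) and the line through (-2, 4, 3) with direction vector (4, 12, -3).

Direction vector d = (4, 12, -3).
AP = (10, 54, 4), and AP × d = (-210, 46, -96).
|AP × d|² = 55432 and |d|² = 169, so the distance is √(55432/169) = √328 = 2√82.

2√82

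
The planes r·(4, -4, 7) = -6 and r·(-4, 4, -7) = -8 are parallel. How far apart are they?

14/9

Divide the second equation by -1 to match normals: 4x - 4y + 7z = 8.
Both planes have normal n = (4, -4, 7), |n| = 9. Any point on the first plane is at distance |8 − (-6)|/|n| = 14/9 from the second.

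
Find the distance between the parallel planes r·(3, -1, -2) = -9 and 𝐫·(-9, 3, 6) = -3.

5√14/7

Divide the second equation by -3 to match normals: 3x - y - 2z = 1.
With common normal n = (3, -1, -2) (|n| = √14), the distance is |(-9) − 1|/|n| = 10/√14 = 5√14/7.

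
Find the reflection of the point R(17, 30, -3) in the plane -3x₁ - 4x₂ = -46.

(-13, -10, -3)

n = (-3, -4, 0), |n|² = 25, n·R − (-46) = -125, so t = -125/25 = -5.
Foot F = R − (-5)·n = (2, 10, -3); the reflection is 2F − R = (-13, -10, -3).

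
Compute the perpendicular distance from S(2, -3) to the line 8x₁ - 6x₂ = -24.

d = |8·2 + (-6)·(-3) − (-24)| / √(64 + 36) = |58|/10 = 29/5.

29/5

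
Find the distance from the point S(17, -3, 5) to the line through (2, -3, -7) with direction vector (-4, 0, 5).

3√41

Direction vector d = (-4, 0, 5).
AP = (15, 0, 12), and AP × d = (0, -123, 0).
|AP × d|² = 15129 and |d|² = 41, so the distance is √(15129/41) = √369 = 3√41.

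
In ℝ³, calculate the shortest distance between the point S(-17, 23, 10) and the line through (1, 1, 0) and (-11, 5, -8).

A direction vector is d = (-12, 4, -8).
AP = (-18, 22, 10); AP·d = 224, |AP|² = 908, |d|² = 224.
distance² = |AP|² − (AP·d)²/|d|² = 908 − 50176/224 = 684, so the distance is 6√19.

6√19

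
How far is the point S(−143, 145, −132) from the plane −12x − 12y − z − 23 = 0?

5

n = (−12, −12, −1); n·P − 23 = 85; |n| = 17; distance = 85/17 = 5.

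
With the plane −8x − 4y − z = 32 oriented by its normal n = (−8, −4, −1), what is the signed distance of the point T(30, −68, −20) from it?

20/9

n·T − 32 = 20.
|n| = 9, so the signed distance is 20/9.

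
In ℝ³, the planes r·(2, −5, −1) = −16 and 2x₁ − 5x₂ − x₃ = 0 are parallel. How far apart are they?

16/√30

With common normal n = (2, −5, −1) (|n| = √30), the distance is |(-16) − 0|/|n| = 16/√30.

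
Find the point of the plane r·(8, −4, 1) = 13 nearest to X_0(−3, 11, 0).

(5, 7, 1)

n = (8, −4, 1), |n|² = 81, and n·X_0 − 13 = -81.
t = -81/81 = -1, so the foot is X_0 − t·n = (−3, 11, 0) − (-1)·(8, −4, 1) = (5, 7, 1).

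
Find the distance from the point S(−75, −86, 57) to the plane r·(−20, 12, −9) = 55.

4

Normal vector n = (−20, 12, −9), and n·(−75, −86, 57) − 55 = −100.
|n| = √(400 + 144 + 81) = 25, so the distance is |-100|/25 = 4.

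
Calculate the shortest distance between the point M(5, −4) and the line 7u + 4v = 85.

66√65/65

d = |7·5 + 4·(-4) − 85| / √(49 + 16) = |-66|/√65 = 66/√65.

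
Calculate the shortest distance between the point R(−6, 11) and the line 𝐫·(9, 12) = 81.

d = |9·(-6) + 12·11 − 81| / √(81 + 144) = |-3|/15 = 1/5.

1/5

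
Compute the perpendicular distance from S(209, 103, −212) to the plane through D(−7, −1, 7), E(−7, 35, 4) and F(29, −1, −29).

DE = (0, 36, −3) and DF = (36, 0, −36), so a normal is n = DE × DF = (−1296, −108, −1296).
d = |(-1296)·209 + (-108)·103 + (-1296)·(-212) − 108| / √(1679616 + 11664 + 1679616) = |-7344| / 1836 = 4.

4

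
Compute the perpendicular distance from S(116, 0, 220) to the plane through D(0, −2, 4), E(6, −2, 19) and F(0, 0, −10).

DE = (6, 0, 15) and DF = (0, 2, −14), so a normal is n = DE × DF = (−30, 84, 12).
n = (−30, 84, 12); n·P − (-120) = -720; |n| = 90; distance = 720/90 = 8.

8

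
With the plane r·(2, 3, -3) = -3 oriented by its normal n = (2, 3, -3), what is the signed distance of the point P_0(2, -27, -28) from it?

n·P_0 − (-3) = 10.
|n| = √22, so the signed distance is 5√22/11.

5√22/11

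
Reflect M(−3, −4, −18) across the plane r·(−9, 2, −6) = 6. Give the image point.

With n = (−9, 2, −6), the signed offset is (n·M − 6)/|n|² = 121/121 = 1.
M' = M − 2t·n = (−3, −4, −18) − 2·(−9, 2, −6) = (15, −8, −6).

(15, -8, -6)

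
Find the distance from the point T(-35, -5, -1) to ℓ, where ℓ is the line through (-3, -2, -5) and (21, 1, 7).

8√5

A direction vector is d = (24, 3, 12).
AP = (-32, -3, 4), and AP × d = (-48, 480, -24).
|AP × d|² = 233280 and |d|² = 729, so the distance is √(233280/729) = √320 = 8√5.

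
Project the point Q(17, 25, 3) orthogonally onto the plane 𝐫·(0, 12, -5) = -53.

n = (0, 12, -5), |n|² = 169, and n·Q − (-53) = 338.
t = 338/169 = 2, so the foot is Q − t·n = (17, 25, 3) − 2·(0, 12, -5) = (17, 1, 13).

(17, 1, 13)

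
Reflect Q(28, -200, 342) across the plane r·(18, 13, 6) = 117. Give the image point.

(896/23, -4418/23, 7950/23)

With n = (18, 13, 6), the signed offset is (n·Q − 117)/|n|² = -161/529 = -7/23.
Q' = Q − 2t·n = (28, -200, 342) − (-14/23)·(18, 13, 6) = (896/23, -4418/23, 7950/23).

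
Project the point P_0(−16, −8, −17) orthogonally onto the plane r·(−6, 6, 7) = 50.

(-22, -2, -10)

n = (−6, 6, 7), |n|² = 121, and n·P_0 − 50 = -121.
t = -121/121 = -1, so the foot is P_0 − t·n = (−16, −8, −17) − (-1)·(−6, 6, 7) = (−22, −2, −10).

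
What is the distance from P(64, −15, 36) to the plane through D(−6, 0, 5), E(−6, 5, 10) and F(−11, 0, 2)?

DE = (0, 5, 5) and DF = (−5, 0, −3), so a normal is n = DE × DF = (−15, −25, 25).
n = (−15, −25, 25); n·P − 215 = 100; |n| = 5√59; distance = 100/(5√59) = 20√59/59.

20√59/59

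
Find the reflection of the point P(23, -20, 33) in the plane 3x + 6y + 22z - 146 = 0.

With n = (3, 6, 22), the signed offset is (n·P − 146)/|n|² = 529/529 = 1.
P' = P − 2t·n = (23, -20, 33) − 2·(3, 6, 22) = (17, -32, -11).

(17, -32, -11)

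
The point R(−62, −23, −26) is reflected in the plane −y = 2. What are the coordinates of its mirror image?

(-62, 19, -26)

With n = (0, −1, 0), the signed offset is (n·R − 2)/|n|² = 21/1 = 21.
R' = R − 2t·n = (−62, −23, −26) − 42·(0, −1, 0) = (−62, 19, −26).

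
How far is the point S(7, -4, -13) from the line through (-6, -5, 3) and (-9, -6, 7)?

A direction vector is d = (-3, -1, 4).
AP = (13, 1, -16); AP·d = -104, |AP|² = 426, |d|² = 26.
distance² = |AP|² − (AP·d)²/|d|² = 426 − 10816/26 = 10, so the distance is √10.

√10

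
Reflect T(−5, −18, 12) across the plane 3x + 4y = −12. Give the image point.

n = (3, 4, 0), |n|² = 25, n·T − (-12) = -75, so t = -75/25 = -3.
Foot F = T − (-3)·n = (4, −6, 12); the reflection is 2F − T = (13, 6, 12).

(13, 6, 12)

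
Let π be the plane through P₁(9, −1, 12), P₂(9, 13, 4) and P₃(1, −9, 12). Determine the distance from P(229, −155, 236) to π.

8

P₁P₂ = (0, 14, −8) and P₁P₃ = (−8, −8, 0), so a normal is n = P₁P₂ × P₁P₃ = (−64, 64, 112).
Then n·(229, −155, 236) − 704 = 1152.
|n| = √(4096 + 4096 + 12544) = 144, so the distance is |1152|/144 = 8.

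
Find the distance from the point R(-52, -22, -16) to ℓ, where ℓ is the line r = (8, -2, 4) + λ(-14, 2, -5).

20√2

Direction vector d = (-14, 2, -5).
AP = (-60, -20, -20); AP·d = 900, |AP|² = 4400, |d|² = 225.
distance² = |AP|² − (AP·d)²/|d|² = 4400 − 810000/225 = 800, so the distance is 20√2.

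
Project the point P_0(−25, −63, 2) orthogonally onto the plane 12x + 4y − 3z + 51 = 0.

The perpendicular from P_0 has direction n = (12, 4, −3): r = (−25, −63, 2) + t(12, 4, −3).
Substitute into the plane: n·(P_0 + tn) = -51 gives -558 + 169t = -51, so t = 3.
Foot = (−25, −63, 2) + 3·(12, 4, −3) = (11, −51, −7).

(11, -51, -7)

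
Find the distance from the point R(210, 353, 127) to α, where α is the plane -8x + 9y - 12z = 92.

Normal vector n = (-8, 9, -12), and n·(210, 353, 127) - 92 = -119.
|n| = √(64 + 81 + 144) = 17, so the distance is |-119|/17 = 7.

7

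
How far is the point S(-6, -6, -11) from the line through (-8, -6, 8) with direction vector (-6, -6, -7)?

2√61

Direction vector d = (-6, -6, -7).
AP = (2, 0, -19), and AP × d = (-114, 128, -12).
|AP × d|² = 29524 and |d|² = 121, so the distance is √(29524/121) = √244 = 2√61.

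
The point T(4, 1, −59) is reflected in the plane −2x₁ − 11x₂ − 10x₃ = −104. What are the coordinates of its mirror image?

(16, 67, 1)

n = (−2, −11, −10), |n|² = 225, n·T − (-104) = 675, so t = 675/225 = 3.
Foot F = T − 3·n = (10, 34, −29); the reflection is 2F − T = (16, 67, 1).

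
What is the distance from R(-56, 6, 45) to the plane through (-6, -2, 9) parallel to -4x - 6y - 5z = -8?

28/√77

Parallel planes share the normal n = (-4, -6, -5); since (-6, -2, 9) lies on the plane, its equation is -4x - 6y - 5z = -9.
Then n·(-56, 6, 45) - (-9) = -28.
|n| = √(16 + 36 + 25) = √77, so the distance is |-28|/√77 = 4√77/11.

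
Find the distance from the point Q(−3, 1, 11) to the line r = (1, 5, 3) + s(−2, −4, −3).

4√6

Direction vector d = (−2, −4, −3).
AP = (−4, −4, 8); AP·d = 0, |AP|² = 96, |d|² = 29.
distance² = |AP|² − (AP·d)²/|d|² = 96 − 0/29 = 96, so the distance is 4√6.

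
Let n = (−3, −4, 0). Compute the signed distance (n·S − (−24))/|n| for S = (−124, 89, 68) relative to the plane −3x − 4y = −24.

n·S − (-24) = 40.
|n| = 5, so the signed distance is 40/5 = 8.

8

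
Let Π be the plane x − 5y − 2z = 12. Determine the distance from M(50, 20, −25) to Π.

2√30/5

Normal vector n = (1, −5, −2), and n·(50, 20, −25) − 12 = −12.
|n| = √(1 + 25 + 4) = √30, so the distance is |-12|/√30 = 12/√30.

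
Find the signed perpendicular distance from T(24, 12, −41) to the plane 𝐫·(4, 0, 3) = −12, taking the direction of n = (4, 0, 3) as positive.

-3

n·T − (-12) = -15.
|n| = 5, so the signed distance is -15/5 = -3.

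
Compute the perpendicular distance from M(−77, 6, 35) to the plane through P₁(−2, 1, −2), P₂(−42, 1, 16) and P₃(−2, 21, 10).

1/5

P₁P₂ = (−40, 0, 18) and P₁P₃ = (0, 20, 12), so a normal is n = P₁P₂ × P₁P₃ = (−360, 480, −800).
n = (−360, 480, −800); n·P − 2800 = -200; |n| = 1000; distance = 200/1000 = 1/5.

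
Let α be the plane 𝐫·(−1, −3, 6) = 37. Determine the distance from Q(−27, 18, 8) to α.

8√46/23

Normal vector n = (−1, −3, 6), and n·(−27, 18, 8) − 37 = −16.
|n| = √(1 + 9 + 36) = √46, so the distance is |-16|/√46 = 8√46/23.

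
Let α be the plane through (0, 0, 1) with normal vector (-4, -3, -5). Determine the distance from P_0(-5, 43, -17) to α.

The plane has equation n·(r − (0, 0, 1)) = 0, i.e. n·r = -5.
Then n·(-5, 43, -17) - (-5) = -19.
|n| = √(16 + 9 + 25) = 5√2, so the distance is |-19|/(5√2) = 19√2/10.

19/(5√2)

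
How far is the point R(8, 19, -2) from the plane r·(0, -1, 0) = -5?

14

d = |(-1)·19 − (-5)| / √(0 + 1 + 0) = |-14| / 1 = 14.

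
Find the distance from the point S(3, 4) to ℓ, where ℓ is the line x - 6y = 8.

d = |1·3 + (-6)·4 − 8| / √(1 + 36) = |-29|/√37 = 29/√37.

29/√37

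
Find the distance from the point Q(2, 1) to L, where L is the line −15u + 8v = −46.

24/17

The normal to the line is n = (−15, 8) with |n| = 17.
|n·Q − (-46)| = |-22 − (-46)| = 24, so the distance is 24/17.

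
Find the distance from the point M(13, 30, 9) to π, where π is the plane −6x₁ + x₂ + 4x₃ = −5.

7√53/53

Normal vector n = (−6, 1, 4), and n·(13, 30, 9) − (−5) = −7.
|n| = √(36 + 1 + 16) = √53, so the distance is |-7|/√53 = 7/√53.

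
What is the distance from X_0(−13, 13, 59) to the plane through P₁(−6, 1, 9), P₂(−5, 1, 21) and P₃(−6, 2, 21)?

10/17

P₁P₂ = (1, 0, 12) and P₁P₃ = (0, 1, 12), so a normal is n = P₁P₂ × P₁P₃ = (−12, −12, 1).
d = |(-12)·(-13) + (-12)·13 + 1·59 − 69| / √(144 + 144 + 1) = |-10| / 17 = 10/17.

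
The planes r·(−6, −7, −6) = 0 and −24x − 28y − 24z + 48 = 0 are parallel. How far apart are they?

Divide the second equation by 4 to match normals: −6x − 7y − 6z = -12.
Both planes have normal n = (−6, −7, −6), |n| = 11. Any point on the first plane is at distance |(-12) − 0|/|n| = 12/11 from the second.

12/11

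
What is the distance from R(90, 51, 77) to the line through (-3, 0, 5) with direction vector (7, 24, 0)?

Direction vector d = (7, 24, 0).
AP = (93, 51, 72), and AP × d = (-1728, 504, 1875).
|AP × d|² = 6755625 and |d|² = 625, so the distance is √(6755625/625) = √10809 = 3√1201.

3√1201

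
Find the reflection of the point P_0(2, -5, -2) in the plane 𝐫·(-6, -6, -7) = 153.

(-10, -17, -16)

With n = (-6, -6, -7), the signed offset is (n·P_0 − 153)/|n|² = -121/121 = -1.
P_0' = P_0 − 2t·n = (2, -5, -2) − (-2)·(-6, -6, -7) = (-10, -17, -16).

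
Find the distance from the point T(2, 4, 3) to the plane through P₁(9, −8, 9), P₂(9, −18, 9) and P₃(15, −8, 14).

P₁P₂ = (0, −10, 0) and P₁P₃ = (6, 0, 5), so a normal is n = P₁P₂ × P₁P₃ = (−50, 0, 60).
Then n·(2, 4, 3) − 90 = −10.
|n| = √(2500 + 0 + 3600) = 10√61, so the distance is |-10|/(10√61) = √61/61.

√61/61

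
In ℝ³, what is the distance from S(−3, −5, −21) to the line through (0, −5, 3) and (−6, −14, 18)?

A direction vector is d = (−6, −9, 15).
AP = (−3, 0, −24), and AP × d = (−216, 189, 27).
|AP × d|² = 83106 and |d|² = 342, so the distance is √(83106/342) = √243 = 9√3.

9√3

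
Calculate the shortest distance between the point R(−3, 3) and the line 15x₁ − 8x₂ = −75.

6/17

d = |15·(-3) + (-8)·3 − (-75)| / √(225 + 64) = |6|/17 = 6/17.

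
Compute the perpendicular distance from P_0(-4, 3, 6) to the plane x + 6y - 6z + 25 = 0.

n = (1, 6, -6); n·P − (-25) = 3; |n| = √73; distance = 3/√73 = 3√73/73.

3/√73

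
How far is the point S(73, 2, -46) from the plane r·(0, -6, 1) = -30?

28√37/37

Normal vector n = (0, -6, 1), and n·(73, 2, -46) - (-30) = -28.
|n| = √(0 + 36 + 1) = √37, so the distance is |-28|/√37 = 28/√37.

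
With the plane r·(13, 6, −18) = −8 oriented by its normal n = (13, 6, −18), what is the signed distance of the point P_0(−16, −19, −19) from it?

n·P_0 − (-8) = 28.
|n| = 23, so the signed distance is 28/23.

28/23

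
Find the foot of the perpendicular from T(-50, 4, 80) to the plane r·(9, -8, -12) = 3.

(-5, -36, 20)

The perpendicular from T has direction n = (9, -8, -12): r = (-50, 4, 80) + t(9, -8, -12).
Substitute into the plane: n·(T + tn) = 3 gives -1442 + 289t = 3, so t = 5.
Foot = (-50, 4, 80) + 5·(9, -8, -12) = (-5, -36, 20).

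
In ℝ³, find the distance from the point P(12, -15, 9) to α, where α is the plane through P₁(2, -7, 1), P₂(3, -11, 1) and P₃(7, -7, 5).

4√42/21

P₁P₂ = (1, -4, 0) and P₁P₃ = (5, 0, 4), so a normal is n = P₁P₂ × P₁P₃ = (-16, -4, 20).
Then n·(12, -15, 9) - 16 = 32.
|n| = √(256 + 16 + 400) = 4√42, so the distance is |32|/(4√42) = 4√42/21.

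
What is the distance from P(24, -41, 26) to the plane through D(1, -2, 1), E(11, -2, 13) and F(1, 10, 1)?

DE = (10, 0, 12) and DF = (0, 12, 0), so a normal is n = DE × DF = (-144, 0, 120).
n = (-144, 0, 120); n·P − (-24) = -312; |n| = 24√61; distance = 312/(24√61) = 13/√61.

13√61/61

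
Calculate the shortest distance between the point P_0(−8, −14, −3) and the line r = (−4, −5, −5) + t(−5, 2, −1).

Direction vector d = (−5, 2, −1).
AP = (−4, −9, 2); AP·d = 0, |AP|² = 101, |d|² = 30.
distance² = |AP|² − (AP·d)²/|d|² = 101 − 0/30 = 101, so the distance is √101.

√101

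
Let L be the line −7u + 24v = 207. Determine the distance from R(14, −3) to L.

377/25

The normal to the line is n = (−7, 24) with |n| = 25.
|n·R − 207| = |-170 − 207| = 377, so the distance is 377/25.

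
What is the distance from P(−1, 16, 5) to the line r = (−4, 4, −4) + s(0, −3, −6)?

3√6

Direction vector d = (0, −3, −6).
AP = (3, 12, 9); AP·d = -90, |AP|² = 234, |d|² = 45.
distance² = |AP|² − (AP·d)²/|d|² = 234 − 8100/45 = 54, so the distance is 3√6.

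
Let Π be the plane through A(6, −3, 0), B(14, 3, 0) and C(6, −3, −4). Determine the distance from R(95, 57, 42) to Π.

AB = (8, 6, 0) and AC = (0, 0, −4), so a normal is n = AB × AC = (−24, 32, 0).
d = |(-24)·95 + 32·57 − (-240)| / √(576 + 1024 + 0) = |-216| / 40 = 27/5.

27/5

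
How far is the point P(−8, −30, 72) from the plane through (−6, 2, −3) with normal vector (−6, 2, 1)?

The plane has equation n·(r − (−6, 2, −3)) = 0, i.e. n·r = 37.
n = (−6, 2, 1); n·P − 37 = 23; |n| = √41; distance = 23/√41 = 23√41/41.

23/√41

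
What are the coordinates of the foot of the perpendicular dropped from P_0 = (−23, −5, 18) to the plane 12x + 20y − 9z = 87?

n = (12, 20, −9), |n|² = 625, and n·P_0 − 87 = -625.
t = -625/625 = -1, so the foot is P_0 − t·n = (−23, −5, 18) − (-1)·(12, 20, −9) = (−11, 15, 9).

(-11, 15, 9)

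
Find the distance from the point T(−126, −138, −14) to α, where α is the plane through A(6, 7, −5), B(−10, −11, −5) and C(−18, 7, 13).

8

AB = (−16, −18, 0) and AC = (−24, 0, 18), so a normal is n = AB × AC = (−324, 288, −432).
n = (−324, 288, −432); n·P − 2232 = 4896; |n| = 612; distance = 4896/612 = 8.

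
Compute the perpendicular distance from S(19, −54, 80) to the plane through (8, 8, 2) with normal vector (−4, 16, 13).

The plane has equation n·(r − (8, 8, 2)) = 0, i.e. n·r = 122.
Then n·(19, −54, 80) − 122 = −22.
|n| = √(16 + 256 + 169) = 21, so the distance is |-22|/21 = 22/21.

22/21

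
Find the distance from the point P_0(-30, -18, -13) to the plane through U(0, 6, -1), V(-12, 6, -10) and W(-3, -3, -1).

UV = (-12, 0, -9) and UW = (-3, -9, 0), so a normal is n = UV × UW = (-81, 27, 108).
Then n·(-30, -18, -13) - 54 = 486.
|n| = √(6561 + 729 + 11664) = 27√26, so the distance is |486|/(27√26) = 9√26/13.

18/√26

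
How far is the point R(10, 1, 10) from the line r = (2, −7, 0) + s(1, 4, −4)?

Direction vector d = (1, 4, −4).
AP = (8, 8, 10); AP·d = 0, |AP|² = 228, |d|² = 33.
distance² = |AP|² − (AP·d)²/|d|² = 228 − 0/33 = 228, so the distance is 2√57.

2√57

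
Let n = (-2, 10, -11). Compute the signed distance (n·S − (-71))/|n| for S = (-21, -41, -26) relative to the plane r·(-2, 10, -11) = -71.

n·S − (-71) = -11.
|n| = 15, so the signed distance is -11/15.

-11/15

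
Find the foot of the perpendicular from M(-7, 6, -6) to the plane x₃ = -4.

The perpendicular from M has direction n = (0, 0, 1): r = (-7, 6, -6) + λ(0, 0, 1).
Substitute into the plane: n·(M + λn) = -4 gives -6 + 1λ = -4, so λ = 2.
Foot = (-7, 6, -6) + 2·(0, 0, 1) = (-7, 6, -4).

(-7, 6, -4)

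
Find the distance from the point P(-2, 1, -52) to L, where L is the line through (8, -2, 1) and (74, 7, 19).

√2389

A direction vector is d = (66, 9, 18).
AP = (-10, 3, -53), and AP × d = (531, -3318, -288).
|AP × d|² = 11374029 and |d|² = 4761, so the distance is √(11374029/4761) = √2389.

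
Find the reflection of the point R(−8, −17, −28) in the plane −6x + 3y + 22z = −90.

(-20, -11, 16)

n = (−6, 3, 22), |n|² = 529, n·R − (-90) = -529, so t = -529/529 = -1.
Foot F = R − (-1)·n = (−14, −14, −6); the reflection is 2F − R = (−20, −11, 16).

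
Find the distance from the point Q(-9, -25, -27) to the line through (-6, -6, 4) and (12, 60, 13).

√802

A direction vector is d = (18, 66, 9).
AP = (-3, -19, -31), and AP × d = (1875, -531, 144).
|AP × d|² = 3818322 and |d|² = 4761, so the distance is √(3818322/4761) = √802.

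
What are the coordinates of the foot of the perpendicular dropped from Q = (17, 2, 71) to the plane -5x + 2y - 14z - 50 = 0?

The perpendicular from Q has direction n = (-5, 2, -14): r = (17, 2, 71) + t(-5, 2, -14).
Substitute into the plane: n·(Q + tn) = 50 gives -1075 + 225t = 50, so t = 5.
Foot = (17, 2, 71) + 5·(-5, 2, -14) = (-8, 12, 1).

(-8, 12, 1)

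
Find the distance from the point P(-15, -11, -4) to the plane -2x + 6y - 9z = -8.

d = |(-2)·(-15) + 6·(-11) + (-9)·(-4) − (-8)| / √(4 + 36 + 81) = |8| / 11 = 8/11.

8/11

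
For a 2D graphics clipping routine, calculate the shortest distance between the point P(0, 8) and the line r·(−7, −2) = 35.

51√53/53

The normal to the line is n = (−7, −2) with |n| = √53.
|n·P − 35| = |-16 − 35| = 51, so the distance is 51/√53.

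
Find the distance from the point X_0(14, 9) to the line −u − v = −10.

13/√2

The normal to the line is n = (−1, −1) with |n| = √2.
|n·X_0 − (-10)| = |-23 − (-10)| = 13, so the distance is 13/√2 = 13√2/2.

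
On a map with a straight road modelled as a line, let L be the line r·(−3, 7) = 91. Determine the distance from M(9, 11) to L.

d = |(-3)·9 + 7·11 − 91| / √(9 + 49) = |-41|/√58 = 41√58/58.

41/√58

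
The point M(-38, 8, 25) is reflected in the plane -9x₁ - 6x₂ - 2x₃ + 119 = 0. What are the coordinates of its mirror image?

With n = (-9, -6, -2), the signed offset is (n·M − (-119))/|n|² = 363/121 = 3.
M' = M − 2t·n = (-38, 8, 25) − 6·(-9, -6, -2) = (16, 44, 37).

(16, 44, 37)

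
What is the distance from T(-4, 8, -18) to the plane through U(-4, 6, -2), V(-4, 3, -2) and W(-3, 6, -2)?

16

UV = (0, -3, 0) and UW = (1, 0, 0), so a normal is n = UV × UW = (0, 0, 3).
Then n·(-4, 8, -18) - (-6) = -48.
|n| = √(0 + 0 + 9) = 3, so the distance is |-48|/3 = 16.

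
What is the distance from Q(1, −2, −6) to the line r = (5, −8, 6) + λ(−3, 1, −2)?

√70

Direction vector d = (−3, 1, −2).
AP = (−4, 6, −12), and AP × d = (0, 28, 14).
|AP × d|² = 980 and |d|² = 14, so the distance is √(980/14) = √70.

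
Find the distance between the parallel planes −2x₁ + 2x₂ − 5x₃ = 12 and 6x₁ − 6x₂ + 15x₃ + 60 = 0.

8√33/33

Divide the second equation by -3 to match normals: −2x₁ + 2x₂ − 5x₃ = 20.
With common normal n = (−2, 2, −5) (|n| = √33), the distance is |12 − 20|/|n| = 8/√33.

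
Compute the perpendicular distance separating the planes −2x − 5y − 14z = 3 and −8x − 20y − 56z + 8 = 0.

Divide the second equation by 4 to match normals: −2x − 5y − 14z = -2.
Both planes have normal n = (−2, −5, −14), |n| = 15. Any point on the first plane is at distance |(-2) − 3|/|n| = 5/15 = 1/3 from the second.

1/3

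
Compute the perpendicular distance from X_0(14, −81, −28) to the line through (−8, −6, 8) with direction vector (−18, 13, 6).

2√661

Direction vector d = (−18, 13, 6).
AP = (22, −75, −36), and AP × d = (18, 516, −1064).
|AP × d|² = 1398676 and |d|² = 529, so the distance is √(1398676/529) = √2644 = 2√661.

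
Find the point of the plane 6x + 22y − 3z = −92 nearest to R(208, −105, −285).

The perpendicular from R has direction n = (6, 22, −3): r = (208, −105, −285) + μ(6, 22, −3).
Substitute into the plane: n·(R + μn) = -92 gives -207 + 529μ = -92, so μ = 5/23.
Foot = (208, −105, −285) + (5/23)·(6, 22, −3) = (4814/23, −2305/23, −6570/23).

(4814/23, -2305/23, -6570/23)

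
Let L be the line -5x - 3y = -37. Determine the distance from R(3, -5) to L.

37√34/34

d = |(-5)·3 + (-3)·(-5) − (-37)| / √(25 + 9) = |37|/√34 = 37/√34.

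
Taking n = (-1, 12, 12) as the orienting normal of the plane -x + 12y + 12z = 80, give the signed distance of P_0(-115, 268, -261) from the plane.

7

n·P_0 − 80 = 119.
|n| = 17, so the signed distance is 119/17 = 7.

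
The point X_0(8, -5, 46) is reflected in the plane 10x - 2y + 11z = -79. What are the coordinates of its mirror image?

(-52, 7, -20)

n = (10, -2, 11), |n|² = 225, n·X_0 − (-79) = 675, so t = 675/225 = 3.
Foot F = X_0 − 3·n = (-22, 1, 13); the reflection is 2F − X_0 = (-52, 7, -20).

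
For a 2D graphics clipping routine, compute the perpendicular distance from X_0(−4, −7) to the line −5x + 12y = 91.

155/13

d = |(-5)·(-4) + 12·(-7) − 91| / √(25 + 144) = |-155|/13 = 155/13.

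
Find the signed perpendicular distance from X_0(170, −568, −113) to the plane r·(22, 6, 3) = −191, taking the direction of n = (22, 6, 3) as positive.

n·X_0 − (-191) = 184.
|n| = 23, so the signed distance is 184/23 = 8.

8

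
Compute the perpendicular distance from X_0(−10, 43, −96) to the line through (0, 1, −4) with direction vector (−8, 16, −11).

2√818

Direction vector d = (−8, 16, −11).
AP = (−10, 42, −92), and AP × d = (1010, 626, 176).
|AP × d|² = 1442952 and |d|² = 441, so the distance is √(1442952/441) = √3272 = 2√818.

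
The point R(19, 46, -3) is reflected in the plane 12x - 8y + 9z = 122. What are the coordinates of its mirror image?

(43, 30, 15)

n = (12, -8, 9), |n|² = 289, n·R − 122 = -289, so t = -289/289 = -1.
Foot F = R − (-1)·n = (31, 38, 6); the reflection is 2F − R = (43, 30, 15).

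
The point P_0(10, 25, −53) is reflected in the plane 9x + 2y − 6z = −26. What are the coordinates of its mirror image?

(-62, 9, -5)

With n = (9, 2, −6), the signed offset is (n·P_0 − (-26))/|n|² = 484/121 = 4.
P_0' = P_0 − 2t·n = (10, 25, −53) − 8·(9, 2, −6) = (−62, 9, −5).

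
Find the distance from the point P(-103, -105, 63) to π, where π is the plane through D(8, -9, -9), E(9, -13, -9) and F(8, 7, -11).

DE = (1, -4, 0) and DF = (0, 16, -2), so a normal is n = DE × DF = (8, 2, 16).
Then n·(-103, -105, 63) - (-98) = 72.
|n| = √(64 + 4 + 256) = 18, so the distance is |72|/18 = 4.

4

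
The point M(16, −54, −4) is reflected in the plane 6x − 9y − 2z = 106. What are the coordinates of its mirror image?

(-32, 18, 12)

With n = (6, −9, −2), the signed offset is (n·M − 106)/|n|² = 484/121 = 4.
M' = M − 2t·n = (16, −54, −4) − 8·(6, −9, −2) = (−32, 18, 12).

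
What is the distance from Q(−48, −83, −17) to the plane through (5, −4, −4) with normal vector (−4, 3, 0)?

The plane has equation n·(r − (5, −4, −4)) = 0, i.e. n·r = -32.
d = |(-4)·(-48) + 3·(-83) − (-32)| / √(16 + 9 + 0) = |-25| / 5 = 5.

5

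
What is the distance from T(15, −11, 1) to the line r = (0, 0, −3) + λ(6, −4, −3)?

√118

Direction vector d = (6, −4, −3).
AP = (15, −11, 4), and AP × d = (49, 69, 6).
|AP × d|² = 7198 and |d|² = 61, so the distance is √(7198/61) = √118.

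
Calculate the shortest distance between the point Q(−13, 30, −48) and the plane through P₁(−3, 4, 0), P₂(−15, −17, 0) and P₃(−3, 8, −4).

P₁P₂ = (−12, −21, 0) and P₁P₃ = (0, 4, −4), so a normal is n = P₁P₂ × P₁P₃ = (84, −48, −48).
d = |84·(-13) + (-48)·30 + (-48)·(-48) − (-444)| / √(7056 + 2304 + 2304) = |216| / 108 = 2.

2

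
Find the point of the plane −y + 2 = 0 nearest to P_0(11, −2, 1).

(11, 2, 1)

n = (0, −1, 0), |n|² = 1, and n·P_0 − (-2) = 4.
t = 4/1 = 4, so the foot is P_0 − t·n = (11, −2, 1) − 4·(0, −1, 0) = (11, 2, 1).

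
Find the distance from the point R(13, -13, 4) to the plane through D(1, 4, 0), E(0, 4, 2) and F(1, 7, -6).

DE = (-1, 0, 2) and DF = (0, 3, -6), so a normal is n = DE × DF = (-6, -6, -3).
Then n·(13, -13, 4) - (-30) = 18.
|n| = √(36 + 36 + 9) = 9, so the distance is |18|/9 = 2.

2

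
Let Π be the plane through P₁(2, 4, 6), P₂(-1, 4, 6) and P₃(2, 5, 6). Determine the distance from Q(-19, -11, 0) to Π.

6

P₁P₂ = (-3, 0, 0) and P₁P₃ = (0, 1, 0), so a normal is n = P₁P₂ × P₁P₃ = (0, 0, -3).
d = |(-3)·0 − (-18)| / √(0 + 0 + 9) = |18| / 3 = 6.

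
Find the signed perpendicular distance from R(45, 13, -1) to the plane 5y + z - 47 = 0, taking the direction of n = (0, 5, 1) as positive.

17√26/26

n·R − 47 = 17.
|n| = √26, so the signed distance is 17√26/26.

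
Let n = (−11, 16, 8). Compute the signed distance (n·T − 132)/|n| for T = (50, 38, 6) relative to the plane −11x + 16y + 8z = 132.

n·T − 132 = -26.
|n| = 21, so the signed distance is -26/21.

-26/21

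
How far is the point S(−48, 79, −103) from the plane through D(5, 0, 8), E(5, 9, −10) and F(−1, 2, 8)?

5

DE = (0, 9, −18) and DF = (−6, 2, 0), so a normal is n = DE × DF = (36, 108, 54).
Then n·(−48, 79, −103) − 612 = 630.
|n| = √(1296 + 11664 + 2916) = 126, so the distance is |630|/126 = 5.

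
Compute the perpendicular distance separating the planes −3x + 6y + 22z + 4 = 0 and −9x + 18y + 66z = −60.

16/23

Divide the second equation by 3 to match normals: −3x + 6y + 22z = -20.
With common normal n = (−3, 6, 22) (|n| = 23), the distance is |(-4) − (-20)|/|n| = 16/23.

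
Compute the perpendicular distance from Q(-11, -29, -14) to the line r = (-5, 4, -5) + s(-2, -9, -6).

3√13

Direction vector d = (-2, -9, -6).
AP = (-6, -33, -9); AP·d = 363, |AP|² = 1206, |d|² = 121.
distance² = |AP|² − (AP·d)²/|d|² = 1206 − 131769/121 = 117, so the distance is 3√13.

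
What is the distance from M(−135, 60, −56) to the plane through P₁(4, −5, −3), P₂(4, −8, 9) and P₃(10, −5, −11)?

5

P₁P₂ = (0, −3, 12) and P₁P₃ = (6, 0, −8), so a normal is n = P₁P₂ × P₁P₃ = (24, 72, 18).
Then n·(−135, 60, −56) − (−318) = 390.
|n| = √(576 + 5184 + 324) = 78, so the distance is |390|/78 = 5.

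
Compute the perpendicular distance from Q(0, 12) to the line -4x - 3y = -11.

5

The normal to the line is n = (-4, -3) with |n| = 5.
|n·Q − (-11)| = |-36 − (-11)| = 25, so the distance is 25/5 = 5.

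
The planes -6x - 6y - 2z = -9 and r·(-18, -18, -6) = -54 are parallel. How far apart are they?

9√19/38

Divide the second equation by 3 to match normals: -6x - 6y - 2z = -18.
Both planes have normal n = (-6, -6, -2), |n| = 2√19. Any point on the first plane is at distance |(-18) − (-9)|/|n| = 9/(2√19) = 9√19/38 from the second.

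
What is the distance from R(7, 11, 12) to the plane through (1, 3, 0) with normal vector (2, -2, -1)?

16/3

The plane has equation n·(r − (1, 3, 0)) = 0, i.e. n·r = -4.
Then n·(7, 11, 12) - (-4) = -16.
|n| = √(4 + 4 + 1) = 3, so the distance is |-16|/3 = 16/3.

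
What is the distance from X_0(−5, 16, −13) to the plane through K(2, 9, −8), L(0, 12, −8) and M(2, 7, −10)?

3/√17

KL = (−2, 3, 0) and KM = (0, −2, −2), so a normal is n = KL × KM = (−6, −4, 4).
Then n·(−5, 16, −13) − (−80) = −6.
|n| = √(36 + 16 + 16) = 2√17, so the distance is |-6|/(2√17) = 3√17/17.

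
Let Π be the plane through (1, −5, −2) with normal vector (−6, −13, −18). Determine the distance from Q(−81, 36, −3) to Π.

1

The plane has equation n·(r − (1, −5, −2)) = 0, i.e. n·r = 95.
Then n·(−81, 36, −3) − 95 = −23.
|n| = √(36 + 169 + 324) = 23, so the distance is |-23|/23 = 1.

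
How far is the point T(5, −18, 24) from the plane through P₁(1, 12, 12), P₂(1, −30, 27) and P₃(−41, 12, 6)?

2/3

P₁P₂ = (0, −42, 15) and P₁P₃ = (−42, 0, −6), so a normal is n = P₁P₂ × P₁P₃ = (252, −630, −1764).
Then n·(5, −18, 24) − (−28476) = −1260.
|n| = √(63504 + 396900 + 3111696) = 1890, so the distance is |-1260|/1890 = 2/3.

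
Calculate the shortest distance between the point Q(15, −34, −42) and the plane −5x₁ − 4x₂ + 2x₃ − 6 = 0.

29/(3√5)

Normal vector n = (−5, −4, 2), and n·(15, −34, −42) − 6 = −29.
|n| = √(25 + 16 + 4) = 3√5, so the distance is |-29|/(3√5) = 29/(3√5).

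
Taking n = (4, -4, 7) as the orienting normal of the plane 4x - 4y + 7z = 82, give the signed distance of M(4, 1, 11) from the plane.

n·M − 82 = 7.
|n| = 9, so the signed distance is 7/9.

7/9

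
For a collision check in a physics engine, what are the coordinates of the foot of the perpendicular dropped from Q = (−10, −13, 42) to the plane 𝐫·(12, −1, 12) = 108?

n = (12, −1, 12), |n|² = 289, and n·Q − 108 = 289.
t = 289/289 = 1, so the foot is Q − t·n = (−10, −13, 42) − 1·(12, −1, 12) = (−22, −12, 30).

(-22, -12, 30)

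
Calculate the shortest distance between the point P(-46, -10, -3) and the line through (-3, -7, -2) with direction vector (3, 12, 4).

Direction vector d = (3, 12, 4).
AP = (-43, -3, -1); AP·d = -169, |AP|² = 1859, |d|² = 169.
distance² = |AP|² − (AP·d)²/|d|² = 1859 − 28561/169 = 1690, so the distance is 13√10.

13√10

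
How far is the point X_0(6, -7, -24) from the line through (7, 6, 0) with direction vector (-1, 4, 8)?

Direction vector d = (-1, 4, 8).
AP = (-1, -13, -24), and AP × d = (-8, 32, -17).
|AP × d|² = 1377 and |d|² = 81, so the distance is √(1377/81) = √17.

√17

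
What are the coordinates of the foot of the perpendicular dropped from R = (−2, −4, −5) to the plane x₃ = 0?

(-2, -4, 0)

The perpendicular from R has direction n = (0, 0, 1): r = (−2, −4, −5) + λ(0, 0, 1).
Substitute into the plane: n·(R + λn) = 0 gives -5 + 1λ = 0, so λ = 5.
Foot = (−2, −4, −5) + 5·(0, 0, 1) = (−2, −4, 0).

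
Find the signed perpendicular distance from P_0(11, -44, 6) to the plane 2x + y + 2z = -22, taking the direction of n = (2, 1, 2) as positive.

4

n·P_0 − (-22) = 12.
|n| = 3, so the signed distance is 12/3 = 4.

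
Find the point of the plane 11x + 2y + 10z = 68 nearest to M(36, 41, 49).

n = (11, 2, 10), |n|² = 225, and n·M − 68 = 900.
t = 900/225 = 4, so the foot is M − t·n = (36, 41, 49) − 4·(11, 2, 10) = (-8, 33, 9).

(-8, 33, 9)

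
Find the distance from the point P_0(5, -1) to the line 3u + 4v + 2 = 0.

13/5

The normal to the line is n = (3, 4) with |n| = 5.
|n·P_0 − (-2)| = |11 − (-2)| = 13, so the distance is 13/5.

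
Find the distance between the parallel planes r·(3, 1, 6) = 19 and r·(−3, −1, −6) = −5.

Divide the second equation by -1 to match normals: 3x + y + 6z = 5.
With common normal n = (3, 1, 6) (|n| = √46), the distance is |19 − 5|/|n| = 14/√46 = 7√46/23.

14/√46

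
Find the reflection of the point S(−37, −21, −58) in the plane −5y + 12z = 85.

(-37, -61, 38)

With n = (0, −5, 12), the signed offset is (n·S − 85)/|n|² = -676/169 = -4.
S' = S − 2t·n = (−37, −21, −58) − (-8)·(0, −5, 12) = (−37, −61, 38).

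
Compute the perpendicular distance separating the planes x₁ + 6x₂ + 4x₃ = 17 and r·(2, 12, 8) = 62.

Divide the second equation by 2 to match normals: x₁ + 6x₂ + 4x₃ = 31.
With common normal n = (1, 6, 4) (|n| = √53), the distance is |17 − 31|/|n| = 14/√53.

14√53/53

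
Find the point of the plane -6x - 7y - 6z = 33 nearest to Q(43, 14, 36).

(13, -21, 6)

n = (-6, -7, -6), |n|² = 121, and n·Q − 33 = -605.
t = -605/121 = -5, so the foot is Q − t·n = (43, 14, 36) − (-5)·(-6, -7, -6) = (13, -21, 6).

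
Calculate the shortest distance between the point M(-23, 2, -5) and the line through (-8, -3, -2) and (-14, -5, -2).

A direction vector is d = (-6, -2, 0).
AP = (-15, 5, -3); AP·d = 80, |AP|² = 259, |d|² = 40.
distance² = |AP|² − (AP·d)²/|d|² = 259 − 6400/40 = 99, so the distance is 3√11.

3√11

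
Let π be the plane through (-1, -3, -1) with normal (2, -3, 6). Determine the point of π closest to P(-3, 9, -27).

(5, -3, -3)

The perpendicular from P has direction n = (2, -3, 6): r = (-3, 9, -27) + μ(2, -3, 6).
Substitute into the plane: n·(P + μn) = 1 gives -195 + 49μ = 1, so μ = 4.
Foot = (-3, 9, -27) + 4·(2, -3, 6) = (5, -3, -3).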